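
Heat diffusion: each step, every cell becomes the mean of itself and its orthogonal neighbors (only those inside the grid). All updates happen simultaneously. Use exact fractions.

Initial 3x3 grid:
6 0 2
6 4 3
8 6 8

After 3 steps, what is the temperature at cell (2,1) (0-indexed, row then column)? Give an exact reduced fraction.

Step 1: cell (2,1) = 13/2
Step 2: cell (2,1) = 679/120
Step 3: cell (2,1) = 40013/7200
Full grid after step 3:
  377/90 13619/3600 7153/2160
  9247/1800 8979/2000 61201/14400
  6179/1080 40013/7200 10783/2160

Answer: 40013/7200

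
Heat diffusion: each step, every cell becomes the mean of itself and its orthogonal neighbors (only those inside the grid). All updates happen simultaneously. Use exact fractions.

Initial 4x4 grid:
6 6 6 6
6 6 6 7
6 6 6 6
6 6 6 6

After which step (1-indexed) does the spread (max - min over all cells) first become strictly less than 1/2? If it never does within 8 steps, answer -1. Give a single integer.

Answer: 1

Derivation:
Step 1: max=19/3, min=6, spread=1/3
  -> spread < 1/2 first at step 1
Step 2: max=751/120, min=6, spread=31/120
Step 3: max=6691/1080, min=6, spread=211/1080
Step 4: max=664843/108000, min=6, spread=16843/108000
Step 5: max=5970643/972000, min=54079/9000, spread=130111/972000
Step 6: max=178602367/29160000, min=3247159/540000, spread=3255781/29160000
Step 7: max=5349153691/874800000, min=3251107/540000, spread=82360351/874800000
Step 8: max=160215316891/26244000000, min=585706441/97200000, spread=2074577821/26244000000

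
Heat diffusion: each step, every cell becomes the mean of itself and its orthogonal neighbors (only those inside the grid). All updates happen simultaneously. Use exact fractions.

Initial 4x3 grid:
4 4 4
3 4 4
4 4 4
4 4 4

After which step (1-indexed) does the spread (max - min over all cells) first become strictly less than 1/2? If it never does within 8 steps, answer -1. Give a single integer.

Step 1: max=4, min=11/3, spread=1/3
  -> spread < 1/2 first at step 1
Step 2: max=4, min=449/120, spread=31/120
Step 3: max=4, min=4109/1080, spread=211/1080
Step 4: max=7153/1800, min=415103/108000, spread=14077/108000
Step 5: max=428317/108000, min=3747593/972000, spread=5363/48600
Step 6: max=237131/60000, min=112899191/29160000, spread=93859/1166400
Step 7: max=383463533/97200000, min=6788125519/1749600000, spread=4568723/69984000
Step 8: max=11482381111/2916000000, min=408123564371/104976000000, spread=8387449/167961600

Answer: 1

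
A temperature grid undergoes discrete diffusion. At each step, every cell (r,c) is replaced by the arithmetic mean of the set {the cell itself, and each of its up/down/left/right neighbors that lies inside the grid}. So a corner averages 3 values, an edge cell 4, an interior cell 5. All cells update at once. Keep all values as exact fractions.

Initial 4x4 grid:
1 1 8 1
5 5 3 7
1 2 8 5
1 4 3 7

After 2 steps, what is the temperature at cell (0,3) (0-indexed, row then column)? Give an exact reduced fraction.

Step 1: cell (0,3) = 16/3
Step 2: cell (0,3) = 151/36
Full grid after step 2:
  109/36 47/15 139/30 151/36
  647/240 403/100 417/100 1337/240
  45/16 323/100 533/100 399/80
  9/4 7/2 43/10 23/4

Answer: 151/36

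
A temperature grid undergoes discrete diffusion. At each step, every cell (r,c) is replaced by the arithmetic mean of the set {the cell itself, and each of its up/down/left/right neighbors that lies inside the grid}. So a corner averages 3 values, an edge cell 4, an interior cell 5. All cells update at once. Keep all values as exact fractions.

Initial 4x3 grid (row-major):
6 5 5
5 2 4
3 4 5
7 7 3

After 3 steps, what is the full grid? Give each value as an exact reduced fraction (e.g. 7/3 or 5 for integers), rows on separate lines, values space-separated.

After step 1:
  16/3 9/2 14/3
  4 4 4
  19/4 21/5 4
  17/3 21/4 5
After step 2:
  83/18 37/8 79/18
  217/48 207/50 25/6
  1117/240 111/25 43/10
  47/9 1207/240 19/4
After step 3:
  1981/432 3553/800 949/216
  32267/7200 8757/2000 956/225
  33907/7200 6769/1500 5297/1200
  2683/540 69989/14400 3379/720

Answer: 1981/432 3553/800 949/216
32267/7200 8757/2000 956/225
33907/7200 6769/1500 5297/1200
2683/540 69989/14400 3379/720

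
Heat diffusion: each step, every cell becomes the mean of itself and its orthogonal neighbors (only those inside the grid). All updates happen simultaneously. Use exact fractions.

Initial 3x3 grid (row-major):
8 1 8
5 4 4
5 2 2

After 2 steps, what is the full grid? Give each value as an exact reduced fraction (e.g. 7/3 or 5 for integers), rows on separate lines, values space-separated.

Answer: 185/36 349/80 169/36
521/120 217/50 147/40
17/4 787/240 125/36

Derivation:
After step 1:
  14/3 21/4 13/3
  11/2 16/5 9/2
  4 13/4 8/3
After step 2:
  185/36 349/80 169/36
  521/120 217/50 147/40
  17/4 787/240 125/36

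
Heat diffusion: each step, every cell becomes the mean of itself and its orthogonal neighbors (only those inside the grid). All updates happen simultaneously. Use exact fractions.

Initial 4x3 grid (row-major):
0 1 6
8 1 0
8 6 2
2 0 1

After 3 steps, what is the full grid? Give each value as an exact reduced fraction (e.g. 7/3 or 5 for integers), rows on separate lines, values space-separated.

After step 1:
  3 2 7/3
  17/4 16/5 9/4
  6 17/5 9/4
  10/3 9/4 1
After step 2:
  37/12 79/30 79/36
  329/80 151/50 301/120
  1019/240 171/50 89/40
  139/36 599/240 11/6
After step 3:
  2359/720 4919/1800 2641/1080
  8677/2400 18833/6000 8953/3600
  28151/7200 2311/750 749/300
  3817/1080 41797/14400 1573/720

Answer: 2359/720 4919/1800 2641/1080
8677/2400 18833/6000 8953/3600
28151/7200 2311/750 749/300
3817/1080 41797/14400 1573/720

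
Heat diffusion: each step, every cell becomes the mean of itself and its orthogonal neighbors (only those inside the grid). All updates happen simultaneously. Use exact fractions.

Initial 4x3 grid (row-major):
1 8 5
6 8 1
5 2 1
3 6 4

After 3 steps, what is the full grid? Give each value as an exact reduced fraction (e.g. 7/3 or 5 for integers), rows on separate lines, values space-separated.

After step 1:
  5 11/2 14/3
  5 5 15/4
  4 22/5 2
  14/3 15/4 11/3
After step 2:
  31/6 121/24 167/36
  19/4 473/100 185/48
  271/60 383/100 829/240
  149/36 989/240 113/36
After step 3:
  359/72 35239/7200 1949/432
  5749/1200 26647/6000 30019/7200
  1939/450 12391/3000 25699/7200
  9199/2160 54823/14400 3857/1080

Answer: 359/72 35239/7200 1949/432
5749/1200 26647/6000 30019/7200
1939/450 12391/3000 25699/7200
9199/2160 54823/14400 3857/1080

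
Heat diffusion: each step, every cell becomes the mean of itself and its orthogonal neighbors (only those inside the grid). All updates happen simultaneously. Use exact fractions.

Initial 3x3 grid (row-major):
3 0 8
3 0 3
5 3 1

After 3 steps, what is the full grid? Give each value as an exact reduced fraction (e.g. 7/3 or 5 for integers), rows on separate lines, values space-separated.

After step 1:
  2 11/4 11/3
  11/4 9/5 3
  11/3 9/4 7/3
After step 2:
  5/2 613/240 113/36
  613/240 251/100 27/10
  26/9 201/80 91/36
After step 3:
  913/360 38531/14400 6043/2160
  37631/14400 15397/6000 3263/1200
  358/135 12527/4800 5573/2160

Answer: 913/360 38531/14400 6043/2160
37631/14400 15397/6000 3263/1200
358/135 12527/4800 5573/2160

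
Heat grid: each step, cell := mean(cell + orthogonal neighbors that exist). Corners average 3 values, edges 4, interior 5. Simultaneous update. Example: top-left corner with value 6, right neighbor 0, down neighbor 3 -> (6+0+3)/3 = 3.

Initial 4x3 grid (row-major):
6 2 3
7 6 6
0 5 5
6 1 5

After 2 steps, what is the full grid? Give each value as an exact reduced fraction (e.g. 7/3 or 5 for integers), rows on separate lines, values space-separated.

Answer: 14/3 1087/240 155/36
389/80 113/25 1147/240
899/240 113/25 1039/240
133/36 273/80 79/18

Derivation:
After step 1:
  5 17/4 11/3
  19/4 26/5 5
  9/2 17/5 21/4
  7/3 17/4 11/3
After step 2:
  14/3 1087/240 155/36
  389/80 113/25 1147/240
  899/240 113/25 1039/240
  133/36 273/80 79/18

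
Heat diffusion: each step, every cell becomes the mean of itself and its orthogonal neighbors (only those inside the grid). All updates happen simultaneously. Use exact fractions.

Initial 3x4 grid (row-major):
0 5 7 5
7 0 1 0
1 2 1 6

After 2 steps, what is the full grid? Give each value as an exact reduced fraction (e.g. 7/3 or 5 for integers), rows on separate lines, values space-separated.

After step 1:
  4 3 9/2 4
  2 3 9/5 3
  10/3 1 5/2 7/3
After step 2:
  3 29/8 133/40 23/6
  37/12 54/25 74/25 167/60
  19/9 59/24 229/120 47/18

Answer: 3 29/8 133/40 23/6
37/12 54/25 74/25 167/60
19/9 59/24 229/120 47/18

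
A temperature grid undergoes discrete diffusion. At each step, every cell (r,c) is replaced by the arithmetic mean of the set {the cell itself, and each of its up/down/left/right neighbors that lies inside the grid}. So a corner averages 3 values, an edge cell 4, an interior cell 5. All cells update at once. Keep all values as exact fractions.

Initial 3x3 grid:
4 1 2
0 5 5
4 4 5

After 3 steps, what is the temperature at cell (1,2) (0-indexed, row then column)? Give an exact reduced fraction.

Step 1: cell (1,2) = 17/4
Step 2: cell (1,2) = 175/48
Step 3: cell (1,2) = 10817/2880
Full grid after step 3:
  1133/432 2183/720 1373/432
  8897/2880 971/300 10817/2880
  1415/432 5491/1440 1703/432

Answer: 10817/2880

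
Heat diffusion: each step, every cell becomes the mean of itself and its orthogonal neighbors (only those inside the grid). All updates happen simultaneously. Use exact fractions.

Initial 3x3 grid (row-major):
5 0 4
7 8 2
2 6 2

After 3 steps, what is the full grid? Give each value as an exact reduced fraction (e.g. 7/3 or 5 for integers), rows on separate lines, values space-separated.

After step 1:
  4 17/4 2
  11/2 23/5 4
  5 9/2 10/3
After step 2:
  55/12 297/80 41/12
  191/40 457/100 209/60
  5 523/120 71/18
After step 3:
  3137/720 6513/1600 283/80
  11357/2400 25079/6000 13873/3600
  212/45 32171/7200 4243/1080

Answer: 3137/720 6513/1600 283/80
11357/2400 25079/6000 13873/3600
212/45 32171/7200 4243/1080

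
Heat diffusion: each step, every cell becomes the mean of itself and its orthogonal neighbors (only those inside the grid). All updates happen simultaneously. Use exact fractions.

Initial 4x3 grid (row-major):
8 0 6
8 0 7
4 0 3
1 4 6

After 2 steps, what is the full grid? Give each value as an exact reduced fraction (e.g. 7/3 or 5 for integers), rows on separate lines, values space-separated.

After step 1:
  16/3 7/2 13/3
  5 3 4
  13/4 11/5 4
  3 11/4 13/3
After step 2:
  83/18 97/24 71/18
  199/48 177/50 23/6
  269/80 76/25 109/30
  3 737/240 133/36

Answer: 83/18 97/24 71/18
199/48 177/50 23/6
269/80 76/25 109/30
3 737/240 133/36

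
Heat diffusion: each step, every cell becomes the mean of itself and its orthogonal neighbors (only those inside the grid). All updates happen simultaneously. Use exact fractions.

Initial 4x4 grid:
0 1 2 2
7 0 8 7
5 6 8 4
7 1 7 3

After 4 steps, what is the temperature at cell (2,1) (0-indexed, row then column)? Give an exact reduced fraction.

Step 1: cell (2,1) = 4
Step 2: cell (2,1) = 53/10
Step 3: cell (2,1) = 5491/1200
Step 4: cell (2,1) = 171301/36000
Full grid after step 4:
  202639/64800 92393/27000 2519/675 54329/12960
  829669/216000 697021/180000 31951/7200 197459/43200
  38021/8640 171301/36000 873139/180000 1104631/216000
  63223/12960 52537/10800 278539/54000 332641/64800

Answer: 171301/36000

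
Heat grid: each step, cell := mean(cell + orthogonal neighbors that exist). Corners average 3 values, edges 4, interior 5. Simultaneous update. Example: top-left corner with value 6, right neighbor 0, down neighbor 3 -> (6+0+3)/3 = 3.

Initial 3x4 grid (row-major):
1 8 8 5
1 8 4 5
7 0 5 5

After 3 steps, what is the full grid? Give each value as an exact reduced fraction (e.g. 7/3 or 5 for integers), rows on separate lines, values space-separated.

Answer: 9527/2160 4699/900 1087/200 827/144
20803/4800 9017/2000 10607/2000 24553/4800
8227/2160 8023/1800 2711/600 707/144

Derivation:
After step 1:
  10/3 25/4 25/4 6
  17/4 21/5 6 19/4
  8/3 5 7/2 5
After step 2:
  83/18 601/120 49/8 17/3
  289/80 257/50 247/50 87/16
  143/36 461/120 39/8 53/12
After step 3:
  9527/2160 4699/900 1087/200 827/144
  20803/4800 9017/2000 10607/2000 24553/4800
  8227/2160 8023/1800 2711/600 707/144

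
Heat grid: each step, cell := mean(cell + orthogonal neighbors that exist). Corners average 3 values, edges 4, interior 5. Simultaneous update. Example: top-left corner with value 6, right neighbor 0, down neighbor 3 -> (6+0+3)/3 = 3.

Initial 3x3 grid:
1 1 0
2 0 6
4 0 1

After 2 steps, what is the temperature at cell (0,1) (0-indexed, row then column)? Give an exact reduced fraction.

Step 1: cell (0,1) = 1/2
Step 2: cell (0,1) = 179/120
Full grid after step 2:
  43/36 179/120 55/36
  413/240 141/100 493/240
  5/3 443/240 16/9

Answer: 179/120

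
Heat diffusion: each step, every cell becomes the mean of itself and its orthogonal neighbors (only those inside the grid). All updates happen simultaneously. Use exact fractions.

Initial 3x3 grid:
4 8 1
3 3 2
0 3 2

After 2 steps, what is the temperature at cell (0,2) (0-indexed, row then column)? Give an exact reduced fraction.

Answer: 29/9

Derivation:
Step 1: cell (0,2) = 11/3
Step 2: cell (0,2) = 29/9
Full grid after step 2:
  23/6 247/60 29/9
  133/40 143/50 59/20
  13/6 38/15 19/9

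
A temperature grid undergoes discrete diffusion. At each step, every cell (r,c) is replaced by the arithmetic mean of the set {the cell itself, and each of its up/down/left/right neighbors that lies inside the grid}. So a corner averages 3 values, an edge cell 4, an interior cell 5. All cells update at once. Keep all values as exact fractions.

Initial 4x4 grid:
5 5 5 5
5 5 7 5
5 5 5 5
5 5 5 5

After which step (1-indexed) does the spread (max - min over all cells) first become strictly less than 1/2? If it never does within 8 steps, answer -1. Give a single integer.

Answer: 2

Derivation:
Step 1: max=11/2, min=5, spread=1/2
Step 2: max=136/25, min=5, spread=11/25
  -> spread < 1/2 first at step 2
Step 3: max=6367/1200, min=5, spread=367/1200
Step 4: max=28571/5400, min=1513/300, spread=1337/5400
Step 5: max=851669/162000, min=45469/9000, spread=33227/162000
Step 6: max=25514327/4860000, min=274049/54000, spread=849917/4860000
Step 7: max=762714347/145800000, min=4118533/810000, spread=21378407/145800000
Step 8: max=22836462371/4374000000, min=1238688343/243000000, spread=540072197/4374000000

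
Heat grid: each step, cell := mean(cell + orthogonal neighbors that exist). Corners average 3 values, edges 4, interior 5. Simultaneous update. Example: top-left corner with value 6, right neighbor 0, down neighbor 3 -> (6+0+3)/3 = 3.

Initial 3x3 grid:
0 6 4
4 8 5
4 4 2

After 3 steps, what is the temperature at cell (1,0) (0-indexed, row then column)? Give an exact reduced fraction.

Step 1: cell (1,0) = 4
Step 2: cell (1,0) = 251/60
Step 3: cell (1,0) = 952/225
Full grid after step 3:
  4567/1080 32189/7200 1121/240
  952/225 8987/2000 66203/14400
  1529/360 31489/7200 9649/2160

Answer: 952/225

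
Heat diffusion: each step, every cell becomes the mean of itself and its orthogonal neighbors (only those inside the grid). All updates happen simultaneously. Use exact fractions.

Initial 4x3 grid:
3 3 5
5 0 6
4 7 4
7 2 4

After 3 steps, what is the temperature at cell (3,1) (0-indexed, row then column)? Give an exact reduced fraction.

Answer: 16463/3600

Derivation:
Step 1: cell (3,1) = 5
Step 2: cell (3,1) = 241/60
Step 3: cell (3,1) = 16463/3600
Full grid after step 3:
  4001/1080 50767/14400 8647/2160
  26701/7200 12349/3000 3497/900
  32441/7200 24253/6000 15883/3600
  9479/2160 16463/3600 1123/270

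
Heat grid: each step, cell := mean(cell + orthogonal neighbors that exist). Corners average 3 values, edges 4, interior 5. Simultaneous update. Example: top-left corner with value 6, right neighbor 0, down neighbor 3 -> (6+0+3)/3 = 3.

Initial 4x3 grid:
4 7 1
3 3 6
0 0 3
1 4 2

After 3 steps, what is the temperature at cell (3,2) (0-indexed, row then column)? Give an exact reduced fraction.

Step 1: cell (3,2) = 3
Step 2: cell (3,2) = 5/2
Step 3: cell (3,2) = 353/144
Full grid after step 3:
  7813/2160 53311/14400 8443/2160
  5167/1800 19379/6000 749/225
  479/225 14359/6000 1669/600
  773/432 30011/14400 353/144

Answer: 353/144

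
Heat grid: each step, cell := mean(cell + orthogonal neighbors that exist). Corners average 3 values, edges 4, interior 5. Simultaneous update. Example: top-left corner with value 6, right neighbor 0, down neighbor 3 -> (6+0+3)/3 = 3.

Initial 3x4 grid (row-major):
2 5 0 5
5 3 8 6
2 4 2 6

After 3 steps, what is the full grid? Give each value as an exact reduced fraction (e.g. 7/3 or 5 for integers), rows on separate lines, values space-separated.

Answer: 133/36 2129/600 15599/3600 9373/2160
12269/3600 24409/6000 1544/375 70621/14400
1607/432 26473/7200 33073/7200 628/135

Derivation:
After step 1:
  4 5/2 9/2 11/3
  3 5 19/5 25/4
  11/3 11/4 5 14/3
After step 2:
  19/6 4 217/60 173/36
  47/12 341/100 491/100 1103/240
  113/36 197/48 973/240 191/36
After step 3:
  133/36 2129/600 15599/3600 9373/2160
  12269/3600 24409/6000 1544/375 70621/14400
  1607/432 26473/7200 33073/7200 628/135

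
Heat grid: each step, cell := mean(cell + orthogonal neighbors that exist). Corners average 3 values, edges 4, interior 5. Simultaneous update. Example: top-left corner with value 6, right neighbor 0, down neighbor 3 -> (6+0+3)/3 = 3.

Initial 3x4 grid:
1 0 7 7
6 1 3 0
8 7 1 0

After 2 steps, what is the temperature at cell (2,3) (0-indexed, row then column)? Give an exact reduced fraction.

Step 1: cell (2,3) = 1/3
Step 2: cell (2,3) = 67/36
Full grid after step 2:
  103/36 367/120 407/120 137/36
  251/60 163/50 153/50 99/40
  61/12 87/20 73/30 67/36

Answer: 67/36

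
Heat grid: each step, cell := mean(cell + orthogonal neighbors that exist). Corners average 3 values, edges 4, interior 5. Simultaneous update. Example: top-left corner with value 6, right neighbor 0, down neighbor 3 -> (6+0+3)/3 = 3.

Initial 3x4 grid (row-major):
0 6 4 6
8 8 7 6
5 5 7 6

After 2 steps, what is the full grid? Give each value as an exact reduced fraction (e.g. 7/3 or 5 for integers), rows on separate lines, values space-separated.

After step 1:
  14/3 9/2 23/4 16/3
  21/4 34/5 32/5 25/4
  6 25/4 25/4 19/3
After step 2:
  173/36 1303/240 1319/240 52/9
  1363/240 146/25 629/100 1459/240
  35/6 253/40 757/120 113/18

Answer: 173/36 1303/240 1319/240 52/9
1363/240 146/25 629/100 1459/240
35/6 253/40 757/120 113/18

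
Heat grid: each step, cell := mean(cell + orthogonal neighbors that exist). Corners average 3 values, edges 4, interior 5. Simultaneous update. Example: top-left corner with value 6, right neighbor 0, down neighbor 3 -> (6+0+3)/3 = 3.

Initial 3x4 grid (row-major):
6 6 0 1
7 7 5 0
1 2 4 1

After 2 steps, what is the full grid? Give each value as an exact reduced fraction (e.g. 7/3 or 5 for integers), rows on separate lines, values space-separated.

After step 1:
  19/3 19/4 3 1/3
  21/4 27/5 16/5 7/4
  10/3 7/2 3 5/3
After step 2:
  49/9 1169/240 677/240 61/36
  1219/240 221/50 327/100 139/80
  145/36 457/120 341/120 77/36

Answer: 49/9 1169/240 677/240 61/36
1219/240 221/50 327/100 139/80
145/36 457/120 341/120 77/36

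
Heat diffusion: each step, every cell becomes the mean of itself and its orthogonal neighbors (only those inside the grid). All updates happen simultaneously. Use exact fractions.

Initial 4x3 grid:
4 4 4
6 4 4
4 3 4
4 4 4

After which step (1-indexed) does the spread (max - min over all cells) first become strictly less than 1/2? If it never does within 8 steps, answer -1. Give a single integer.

Answer: 3

Derivation:
Step 1: max=14/3, min=15/4, spread=11/12
Step 2: max=1057/240, min=23/6, spread=137/240
Step 3: max=9367/2160, min=1393/360, spread=1009/2160
  -> spread < 1/2 first at step 3
Step 4: max=55169/12960, min=33701/8640, spread=1847/5184
Step 5: max=819541/194400, min=2037337/518400, spread=444317/1555200
Step 6: max=97516117/23328000, min=123083711/31104000, spread=4162667/18662400
Step 7: max=5817364583/1399680000, min=7423604509/1866240000, spread=199728961/1119744000
Step 8: max=347420191057/83980800000, min=447370715351/111974400000, spread=1902744727/13436928000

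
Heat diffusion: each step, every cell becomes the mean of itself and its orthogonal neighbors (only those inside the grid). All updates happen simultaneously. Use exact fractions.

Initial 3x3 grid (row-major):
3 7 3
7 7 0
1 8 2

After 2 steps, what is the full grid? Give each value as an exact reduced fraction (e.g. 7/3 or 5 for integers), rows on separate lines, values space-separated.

After step 1:
  17/3 5 10/3
  9/2 29/5 3
  16/3 9/2 10/3
After step 2:
  91/18 99/20 34/9
  213/40 114/25 58/15
  43/9 569/120 65/18

Answer: 91/18 99/20 34/9
213/40 114/25 58/15
43/9 569/120 65/18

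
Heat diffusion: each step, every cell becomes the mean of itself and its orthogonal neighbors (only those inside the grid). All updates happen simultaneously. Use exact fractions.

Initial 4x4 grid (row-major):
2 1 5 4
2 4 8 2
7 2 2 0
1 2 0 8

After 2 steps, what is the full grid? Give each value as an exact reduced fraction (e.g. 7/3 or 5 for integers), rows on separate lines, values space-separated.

After step 1:
  5/3 3 9/2 11/3
  15/4 17/5 21/5 7/2
  3 17/5 12/5 3
  10/3 5/4 3 8/3
After step 2:
  101/36 377/120 461/120 35/9
  709/240 71/20 18/5 431/120
  809/240 269/100 16/5 347/120
  91/36 659/240 559/240 26/9

Answer: 101/36 377/120 461/120 35/9
709/240 71/20 18/5 431/120
809/240 269/100 16/5 347/120
91/36 659/240 559/240 26/9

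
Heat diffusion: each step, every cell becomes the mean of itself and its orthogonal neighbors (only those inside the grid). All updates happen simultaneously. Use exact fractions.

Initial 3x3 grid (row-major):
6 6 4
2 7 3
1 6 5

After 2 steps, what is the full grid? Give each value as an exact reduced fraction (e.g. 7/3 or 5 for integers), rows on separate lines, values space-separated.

Answer: 173/36 391/80 89/18
247/60 481/100 371/80
47/12 1033/240 85/18

Derivation:
After step 1:
  14/3 23/4 13/3
  4 24/5 19/4
  3 19/4 14/3
After step 2:
  173/36 391/80 89/18
  247/60 481/100 371/80
  47/12 1033/240 85/18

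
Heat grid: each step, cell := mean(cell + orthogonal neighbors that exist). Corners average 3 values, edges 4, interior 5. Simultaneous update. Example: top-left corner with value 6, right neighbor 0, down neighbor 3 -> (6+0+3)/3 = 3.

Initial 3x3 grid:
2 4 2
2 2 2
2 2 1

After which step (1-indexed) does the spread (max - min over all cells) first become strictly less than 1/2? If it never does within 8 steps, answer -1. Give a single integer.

Step 1: max=8/3, min=5/3, spread=1
Step 2: max=307/120, min=31/18, spread=301/360
Step 3: max=2597/1080, min=27623/14400, spread=21011/43200
  -> spread < 1/2 first at step 3
Step 4: max=1000303/432000, min=127609/64800, spread=448729/1296000
Step 5: max=8836373/3888000, min=7932623/3888000, spread=1205/5184
Step 6: max=520182931/233280000, min=482116681/233280000, spread=10151/62208
Step 7: max=30933063557/13996800000, min=29329619807/13996800000, spread=85517/746496
Step 8: max=1840072079779/839808000000, min=1772531673529/839808000000, spread=720431/8957952

Answer: 3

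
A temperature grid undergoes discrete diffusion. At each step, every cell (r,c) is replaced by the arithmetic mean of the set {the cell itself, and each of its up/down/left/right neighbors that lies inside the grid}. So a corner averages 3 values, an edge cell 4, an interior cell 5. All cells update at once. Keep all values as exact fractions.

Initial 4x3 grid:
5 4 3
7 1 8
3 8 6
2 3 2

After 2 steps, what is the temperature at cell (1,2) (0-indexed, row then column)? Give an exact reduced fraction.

Answer: 211/40

Derivation:
Step 1: cell (1,2) = 9/2
Step 2: cell (1,2) = 211/40
Full grid after step 2:
  151/36 1151/240 17/4
  299/60 431/100 211/40
  119/30 491/100 551/120
  137/36 857/240 161/36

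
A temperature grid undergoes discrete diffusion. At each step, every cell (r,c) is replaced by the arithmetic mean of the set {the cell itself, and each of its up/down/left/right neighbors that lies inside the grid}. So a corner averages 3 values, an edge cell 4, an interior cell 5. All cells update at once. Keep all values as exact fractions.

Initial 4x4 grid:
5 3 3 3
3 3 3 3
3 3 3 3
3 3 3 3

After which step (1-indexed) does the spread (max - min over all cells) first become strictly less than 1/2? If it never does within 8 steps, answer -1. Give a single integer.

Step 1: max=11/3, min=3, spread=2/3
Step 2: max=32/9, min=3, spread=5/9
Step 3: max=365/108, min=3, spread=41/108
  -> spread < 1/2 first at step 3
Step 4: max=10763/3240, min=3, spread=1043/3240
Step 5: max=317153/97200, min=3, spread=25553/97200
Step 6: max=9419459/2916000, min=27079/9000, spread=645863/2916000
Step 7: max=280081691/87480000, min=180971/60000, spread=16225973/87480000
Step 8: max=8350677983/2624400000, min=81701/27000, spread=409340783/2624400000

Answer: 3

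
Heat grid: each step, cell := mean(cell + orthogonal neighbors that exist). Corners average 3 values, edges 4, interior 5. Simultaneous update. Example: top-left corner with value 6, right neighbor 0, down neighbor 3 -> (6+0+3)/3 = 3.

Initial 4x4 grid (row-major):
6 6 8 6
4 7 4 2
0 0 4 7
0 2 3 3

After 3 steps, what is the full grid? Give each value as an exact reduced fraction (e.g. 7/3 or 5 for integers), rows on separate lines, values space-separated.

Answer: 662/135 38423/7200 38543/7200 1145/216
28493/7200 316/75 14071/3000 34223/7200
16789/7200 8843/3000 5429/1500 29447/7200
1793/1080 15169/7200 22217/7200 1979/540

Derivation:
After step 1:
  16/3 27/4 6 16/3
  17/4 21/5 5 19/4
  1 13/5 18/5 4
  2/3 5/4 3 13/3
After step 2:
  49/9 1337/240 277/48 193/36
  887/240 114/25 471/100 229/48
  511/240 253/100 91/25 1001/240
  35/36 451/240 731/240 34/9
After step 3:
  662/135 38423/7200 38543/7200 1145/216
  28493/7200 316/75 14071/3000 34223/7200
  16789/7200 8843/3000 5429/1500 29447/7200
  1793/1080 15169/7200 22217/7200 1979/540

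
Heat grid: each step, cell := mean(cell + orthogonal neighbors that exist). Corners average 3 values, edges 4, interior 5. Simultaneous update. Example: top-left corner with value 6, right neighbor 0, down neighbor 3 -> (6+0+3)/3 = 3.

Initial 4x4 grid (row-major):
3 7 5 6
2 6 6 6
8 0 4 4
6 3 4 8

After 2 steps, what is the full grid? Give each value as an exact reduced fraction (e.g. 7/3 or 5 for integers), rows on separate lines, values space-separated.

After step 1:
  4 21/4 6 17/3
  19/4 21/5 27/5 11/2
  4 21/5 18/5 11/2
  17/3 13/4 19/4 16/3
After step 2:
  14/3 389/80 1339/240 103/18
  339/80 119/25 247/50 331/60
  1117/240 77/20 469/100 299/60
  155/36 67/15 127/30 187/36

Answer: 14/3 389/80 1339/240 103/18
339/80 119/25 247/50 331/60
1117/240 77/20 469/100 299/60
155/36 67/15 127/30 187/36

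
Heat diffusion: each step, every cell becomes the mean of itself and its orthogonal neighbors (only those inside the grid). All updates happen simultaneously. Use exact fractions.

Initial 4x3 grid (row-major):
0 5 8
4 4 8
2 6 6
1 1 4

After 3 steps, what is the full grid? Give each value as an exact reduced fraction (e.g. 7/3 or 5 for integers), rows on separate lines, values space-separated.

Answer: 39/10 22283/4800 4093/720
8399/2400 4691/1000 6487/1200
23537/7200 7777/2000 4439/900
5903/2160 1399/400 4379/1080

Derivation:
After step 1:
  3 17/4 7
  5/2 27/5 13/2
  13/4 19/5 6
  4/3 3 11/3
After step 2:
  13/4 393/80 71/12
  283/80 449/100 249/40
  653/240 429/100 599/120
  91/36 59/20 38/9
After step 3:
  39/10 22283/4800 4093/720
  8399/2400 4691/1000 6487/1200
  23537/7200 7777/2000 4439/900
  5903/2160 1399/400 4379/1080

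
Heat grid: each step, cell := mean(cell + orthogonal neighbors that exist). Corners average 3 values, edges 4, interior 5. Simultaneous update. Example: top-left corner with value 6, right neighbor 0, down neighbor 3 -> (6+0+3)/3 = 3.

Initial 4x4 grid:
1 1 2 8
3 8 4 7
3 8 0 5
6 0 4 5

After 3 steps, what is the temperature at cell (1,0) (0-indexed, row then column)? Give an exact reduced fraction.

Step 1: cell (1,0) = 15/4
Step 2: cell (1,0) = 913/240
Step 3: cell (1,0) = 25933/7200
Full grid after step 3:
  3569/1080 25513/7200 30937/7200 1289/270
  25933/7200 12041/3000 6427/1500 35167/7200
  9791/2400 3877/1000 3221/750 31087/7200
  1373/360 9551/2400 26557/7200 2233/540

Answer: 25933/7200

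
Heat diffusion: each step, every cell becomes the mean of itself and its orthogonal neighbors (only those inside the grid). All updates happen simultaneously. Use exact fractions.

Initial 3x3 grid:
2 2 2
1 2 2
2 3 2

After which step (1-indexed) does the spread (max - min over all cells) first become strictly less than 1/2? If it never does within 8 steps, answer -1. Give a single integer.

Step 1: max=7/3, min=5/3, spread=2/3
Step 2: max=79/36, min=65/36, spread=7/18
  -> spread < 1/2 first at step 2
Step 3: max=925/432, min=803/432, spread=61/216
Step 4: max=10879/5184, min=9857/5184, spread=511/2592
Step 5: max=128725/62208, min=120107/62208, spread=4309/31104
Step 6: max=1529287/746496, min=1456697/746496, spread=36295/373248
Step 7: max=18221677/8957952, min=17610131/8957952, spread=305773/4478976
Step 8: max=217566799/107495424, min=212414897/107495424, spread=2575951/53747712

Answer: 2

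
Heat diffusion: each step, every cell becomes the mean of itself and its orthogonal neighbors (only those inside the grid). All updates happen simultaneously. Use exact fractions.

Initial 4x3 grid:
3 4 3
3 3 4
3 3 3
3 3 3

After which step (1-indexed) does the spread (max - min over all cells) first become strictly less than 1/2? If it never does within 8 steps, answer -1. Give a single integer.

Answer: 2

Derivation:
Step 1: max=11/3, min=3, spread=2/3
Step 2: max=273/80, min=3, spread=33/80
  -> spread < 1/2 first at step 2
Step 3: max=7339/2160, min=3, spread=859/2160
Step 4: max=430403/129600, min=5479/1800, spread=7183/25920
Step 5: max=25667077/7776000, min=330211/108000, spread=378377/1555200
Step 6: max=1525341623/466560000, min=3329789/1080000, spread=3474911/18662400
Step 7: max=91063600357/27993600000, min=301053989/97200000, spread=174402061/1119744000
Step 8: max=5436132566063/1679616000000, min=36303816727/11664000000, spread=1667063659/13436928000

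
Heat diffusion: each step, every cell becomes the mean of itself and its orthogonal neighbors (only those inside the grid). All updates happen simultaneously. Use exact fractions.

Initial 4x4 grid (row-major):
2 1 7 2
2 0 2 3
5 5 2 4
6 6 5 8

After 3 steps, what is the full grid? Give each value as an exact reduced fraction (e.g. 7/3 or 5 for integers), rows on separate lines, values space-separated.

After step 1:
  5/3 5/2 3 4
  9/4 2 14/5 11/4
  9/2 18/5 18/5 17/4
  17/3 11/2 21/4 17/3
After step 2:
  77/36 55/24 123/40 13/4
  125/48 263/100 283/100 69/20
  961/240 96/25 39/10 61/15
  47/9 1201/240 1201/240 91/18
After step 3:
  1013/432 4561/1800 1717/600 391/120
  20479/7200 3407/1200 3177/1000 4079/1200
  28207/7200 11627/3000 23569/6000 593/144
  5123/1080 34327/7200 6827/1440 10171/2160

Answer: 1013/432 4561/1800 1717/600 391/120
20479/7200 3407/1200 3177/1000 4079/1200
28207/7200 11627/3000 23569/6000 593/144
5123/1080 34327/7200 6827/1440 10171/2160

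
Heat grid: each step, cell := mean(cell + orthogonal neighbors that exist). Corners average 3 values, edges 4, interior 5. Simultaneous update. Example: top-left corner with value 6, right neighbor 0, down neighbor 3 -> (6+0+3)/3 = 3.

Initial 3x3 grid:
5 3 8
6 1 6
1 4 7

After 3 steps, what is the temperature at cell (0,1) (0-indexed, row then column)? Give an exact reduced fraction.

Answer: 12881/2880

Derivation:
Step 1: cell (0,1) = 17/4
Step 2: cell (0,1) = 223/48
Step 3: cell (0,1) = 12881/2880
Full grid after step 3:
  907/216 12881/2880 2159/432
  11081/2880 5267/1200 6913/1440
  823/216 11801/2880 2039/432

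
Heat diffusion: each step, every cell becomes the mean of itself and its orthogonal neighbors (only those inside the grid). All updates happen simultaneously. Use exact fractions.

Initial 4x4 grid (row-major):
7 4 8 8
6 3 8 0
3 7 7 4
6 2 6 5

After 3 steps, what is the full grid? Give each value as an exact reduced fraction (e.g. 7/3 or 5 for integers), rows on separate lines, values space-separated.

Answer: 11971/2160 9943/1800 10493/1800 5911/1080
36637/7200 33217/6000 15943/3000 19441/3600
36349/7200 14807/3000 10713/2000 393/80
5027/1080 36409/7200 2359/480 3643/720

Derivation:
After step 1:
  17/3 11/2 7 16/3
  19/4 28/5 26/5 5
  11/2 22/5 32/5 4
  11/3 21/4 5 5
After step 2:
  191/36 713/120 691/120 52/9
  1291/240 509/100 146/25 293/60
  1099/240 543/100 5 51/10
  173/36 1099/240 433/80 14/3
After step 3:
  11971/2160 9943/1800 10493/1800 5911/1080
  36637/7200 33217/6000 15943/3000 19441/3600
  36349/7200 14807/3000 10713/2000 393/80
  5027/1080 36409/7200 2359/480 3643/720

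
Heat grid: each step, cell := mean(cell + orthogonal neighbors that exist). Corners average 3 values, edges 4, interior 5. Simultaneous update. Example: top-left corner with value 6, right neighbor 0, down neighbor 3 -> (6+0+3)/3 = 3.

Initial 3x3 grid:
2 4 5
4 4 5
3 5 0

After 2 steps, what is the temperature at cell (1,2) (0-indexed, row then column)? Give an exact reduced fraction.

Step 1: cell (1,2) = 7/2
Step 2: cell (1,2) = 159/40
Full grid after step 2:
  31/9 323/80 143/36
  899/240 179/50 159/40
  41/12 221/60 59/18

Answer: 159/40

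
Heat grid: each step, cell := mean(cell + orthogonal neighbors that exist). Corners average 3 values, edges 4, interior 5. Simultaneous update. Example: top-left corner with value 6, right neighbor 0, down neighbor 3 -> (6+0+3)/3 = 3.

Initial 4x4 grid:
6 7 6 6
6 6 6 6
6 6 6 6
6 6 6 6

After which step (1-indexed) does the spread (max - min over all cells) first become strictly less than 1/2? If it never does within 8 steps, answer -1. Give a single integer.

Step 1: max=19/3, min=6, spread=1/3
  -> spread < 1/2 first at step 1
Step 2: max=751/120, min=6, spread=31/120
Step 3: max=6691/1080, min=6, spread=211/1080
Step 4: max=664843/108000, min=6, spread=16843/108000
Step 5: max=5970643/972000, min=54079/9000, spread=130111/972000
Step 6: max=178602367/29160000, min=3247159/540000, spread=3255781/29160000
Step 7: max=5349153691/874800000, min=3251107/540000, spread=82360351/874800000
Step 8: max=160215316891/26244000000, min=585706441/97200000, spread=2074577821/26244000000

Answer: 1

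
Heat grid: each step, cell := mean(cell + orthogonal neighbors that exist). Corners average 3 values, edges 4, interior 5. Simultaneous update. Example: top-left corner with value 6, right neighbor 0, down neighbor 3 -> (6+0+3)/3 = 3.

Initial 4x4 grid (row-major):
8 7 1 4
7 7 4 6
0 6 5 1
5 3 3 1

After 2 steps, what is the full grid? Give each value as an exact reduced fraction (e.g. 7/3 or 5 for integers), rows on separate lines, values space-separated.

Answer: 223/36 1397/240 1081/240 137/36
353/60 21/4 447/100 229/60
253/60 459/100 377/100 187/60
137/36 847/240 763/240 95/36

Derivation:
After step 1:
  22/3 23/4 4 11/3
  11/2 31/5 23/5 15/4
  9/2 21/5 19/5 13/4
  8/3 17/4 3 5/3
After step 2:
  223/36 1397/240 1081/240 137/36
  353/60 21/4 447/100 229/60
  253/60 459/100 377/100 187/60
  137/36 847/240 763/240 95/36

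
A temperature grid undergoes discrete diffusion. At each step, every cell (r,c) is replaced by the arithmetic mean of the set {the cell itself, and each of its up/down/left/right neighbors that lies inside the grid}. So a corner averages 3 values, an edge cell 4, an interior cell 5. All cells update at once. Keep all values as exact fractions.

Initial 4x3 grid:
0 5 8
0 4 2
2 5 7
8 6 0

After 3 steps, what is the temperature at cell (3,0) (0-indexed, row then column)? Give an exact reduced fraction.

Step 1: cell (3,0) = 16/3
Step 2: cell (3,0) = 83/18
Step 3: cell (3,0) = 2387/540
Full grid after step 3:
  3071/1080 10537/2880 21/5
  4553/1440 4343/1200 2081/480
  1079/288 5021/1200 1217/288
  2387/540 12679/2880 4849/1080

Answer: 2387/540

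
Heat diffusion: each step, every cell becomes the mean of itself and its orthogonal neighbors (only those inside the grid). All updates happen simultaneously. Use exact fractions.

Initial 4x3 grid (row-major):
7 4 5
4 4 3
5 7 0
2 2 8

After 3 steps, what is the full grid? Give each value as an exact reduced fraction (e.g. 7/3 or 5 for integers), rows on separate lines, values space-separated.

Answer: 191/40 89/20 503/120
359/80 437/100 947/240
1031/240 953/240 2903/720
2827/720 2347/576 8261/2160

Derivation:
After step 1:
  5 5 4
  5 22/5 3
  9/2 18/5 9/2
  3 19/4 10/3
After step 2:
  5 23/5 4
  189/40 21/5 159/40
  161/40 87/20 433/120
  49/12 881/240 151/36
After step 3:
  191/40 89/20 503/120
  359/80 437/100 947/240
  1031/240 953/240 2903/720
  2827/720 2347/576 8261/2160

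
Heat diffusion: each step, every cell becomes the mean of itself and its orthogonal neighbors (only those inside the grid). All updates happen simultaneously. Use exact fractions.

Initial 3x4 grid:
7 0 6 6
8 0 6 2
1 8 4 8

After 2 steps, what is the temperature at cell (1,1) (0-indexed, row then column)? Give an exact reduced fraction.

Answer: 37/10

Derivation:
Step 1: cell (1,1) = 22/5
Step 2: cell (1,1) = 37/10
Full grid after step 2:
  49/12 343/80 961/240 44/9
  143/30 37/10 49/10 553/120
  155/36 1189/240 1081/240 50/9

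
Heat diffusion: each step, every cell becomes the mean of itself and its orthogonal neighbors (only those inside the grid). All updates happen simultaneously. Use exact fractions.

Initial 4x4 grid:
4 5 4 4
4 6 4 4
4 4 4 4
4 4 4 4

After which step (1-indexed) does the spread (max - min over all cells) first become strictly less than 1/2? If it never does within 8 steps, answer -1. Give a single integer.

Answer: 3

Derivation:
Step 1: max=19/4, min=4, spread=3/4
Step 2: max=453/100, min=4, spread=53/100
Step 3: max=8051/1800, min=4, spread=851/1800
  -> spread < 1/2 first at step 3
Step 4: max=144067/32400, min=1213/300, spread=13063/32400
Step 5: max=4276657/972000, min=9137/2250, spread=329473/972000
Step 6: max=127568329/29160000, min=735883/180000, spread=8355283/29160000
Step 7: max=3801839773/874800000, min=6650387/1620000, spread=210630793/874800000
Step 8: max=113526091117/26244000000, min=2003908891/486000000, spread=5315011003/26244000000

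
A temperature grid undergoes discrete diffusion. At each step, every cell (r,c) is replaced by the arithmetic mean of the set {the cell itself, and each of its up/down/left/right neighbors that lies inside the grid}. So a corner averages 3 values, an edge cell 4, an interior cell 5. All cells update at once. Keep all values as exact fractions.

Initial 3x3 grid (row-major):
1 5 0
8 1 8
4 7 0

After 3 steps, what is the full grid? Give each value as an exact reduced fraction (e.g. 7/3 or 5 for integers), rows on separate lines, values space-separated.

Answer: 9013/2160 16177/4800 2027/540
9551/2400 13111/3000 49681/14400
5179/1080 14389/3600 3071/720

Derivation:
After step 1:
  14/3 7/4 13/3
  7/2 29/5 9/4
  19/3 3 5
After step 2:
  119/36 331/80 25/9
  203/40 163/50 1043/240
  77/18 151/30 41/12
After step 3:
  9013/2160 16177/4800 2027/540
  9551/2400 13111/3000 49681/14400
  5179/1080 14389/3600 3071/720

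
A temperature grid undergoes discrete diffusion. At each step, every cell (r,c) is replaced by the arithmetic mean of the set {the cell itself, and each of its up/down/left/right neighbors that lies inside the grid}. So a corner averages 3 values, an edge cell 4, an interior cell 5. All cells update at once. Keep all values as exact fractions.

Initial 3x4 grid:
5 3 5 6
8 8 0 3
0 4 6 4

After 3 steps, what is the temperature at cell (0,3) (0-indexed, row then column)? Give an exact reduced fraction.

Step 1: cell (0,3) = 14/3
Step 2: cell (0,3) = 137/36
Step 3: cell (0,3) = 559/135
Full grid after step 3:
  1327/270 6913/1440 6041/1440 559/135
  14009/2880 334/75 429/100 1241/320
  3247/720 1063/240 1429/360 8669/2160

Answer: 559/135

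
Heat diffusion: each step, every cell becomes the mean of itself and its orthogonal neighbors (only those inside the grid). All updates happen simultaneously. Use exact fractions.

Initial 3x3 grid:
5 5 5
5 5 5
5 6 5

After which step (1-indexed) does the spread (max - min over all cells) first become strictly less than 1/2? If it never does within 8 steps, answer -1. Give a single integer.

Answer: 1

Derivation:
Step 1: max=16/3, min=5, spread=1/3
  -> spread < 1/2 first at step 1
Step 2: max=1267/240, min=5, spread=67/240
Step 3: max=11237/2160, min=1007/200, spread=1807/10800
Step 4: max=4477963/864000, min=27361/5400, spread=33401/288000
Step 5: max=40109933/7776000, min=2743391/540000, spread=3025513/38880000
Step 6: max=16016926867/3110400000, min=146755949/28800000, spread=53531/995328
Step 7: max=959152925849/186624000000, min=39671116051/7776000000, spread=450953/11943936
Step 8: max=57496103560603/11197440000000, min=4766608610519/933120000000, spread=3799043/143327232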